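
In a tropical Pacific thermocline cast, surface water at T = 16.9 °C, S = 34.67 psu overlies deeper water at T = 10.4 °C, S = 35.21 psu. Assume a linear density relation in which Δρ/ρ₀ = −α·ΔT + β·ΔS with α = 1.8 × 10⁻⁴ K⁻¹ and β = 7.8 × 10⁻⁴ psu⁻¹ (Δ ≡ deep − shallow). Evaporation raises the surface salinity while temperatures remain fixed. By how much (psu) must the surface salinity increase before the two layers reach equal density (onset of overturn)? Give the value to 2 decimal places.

2.04 psu

Neutral buoyancy requires −α(T_deep − T_surf) + β(S_deep − S_surf′) = 0.
S_surf′ = S_deep − (α/β)·ΔT = 35.21 − (1.8 × 10⁻⁴/7.8 × 10⁻⁴)·(-6.5) = 36.7100 psu.
Increase required: 36.7100 − 34.67 = 2.0400 psu.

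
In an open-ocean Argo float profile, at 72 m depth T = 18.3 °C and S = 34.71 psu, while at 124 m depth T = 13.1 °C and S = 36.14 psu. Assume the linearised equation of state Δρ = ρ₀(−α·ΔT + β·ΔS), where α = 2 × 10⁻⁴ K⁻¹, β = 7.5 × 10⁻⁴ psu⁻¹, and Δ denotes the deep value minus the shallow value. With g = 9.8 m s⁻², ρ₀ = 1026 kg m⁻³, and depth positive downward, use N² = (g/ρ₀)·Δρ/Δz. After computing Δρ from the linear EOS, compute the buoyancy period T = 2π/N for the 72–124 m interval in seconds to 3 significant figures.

ΔT = -5.2 K, ΔS = +1.43 psu (deep − shallow).
Δρ/ρ₀ = −αΔT + βΔS = 1.04 × 10⁻³ + 1.0725 × 10⁻³ = 2.1125 × 10⁻³, so Δρ ≈ 2.167 kg m⁻³.
N² = (g/ρ₀)·Δρ/Δz = g·(Δρ/ρ₀)/Δz = 9.8 × 2.1125 × 10⁻³ / 52 = 3.9812 × 10⁻⁴ s⁻².
N = √(3.9812 × 10⁻⁴) = 0.019953 rad s⁻¹ → T = 2π/N = 314.90 s ≈ 315 s.

315 s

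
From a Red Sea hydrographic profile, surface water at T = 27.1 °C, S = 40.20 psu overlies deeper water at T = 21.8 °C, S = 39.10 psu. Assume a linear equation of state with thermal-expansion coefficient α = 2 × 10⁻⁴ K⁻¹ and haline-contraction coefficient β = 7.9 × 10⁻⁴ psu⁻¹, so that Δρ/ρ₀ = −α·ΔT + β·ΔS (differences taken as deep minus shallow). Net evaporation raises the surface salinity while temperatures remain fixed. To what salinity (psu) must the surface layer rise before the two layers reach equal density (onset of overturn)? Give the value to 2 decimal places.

Neutral buoyancy requires −α(T_deep − T_surf) + β(S_deep − S_surf′) = 0.
S_surf′ = S_deep − (α/β)·ΔT = 39.10 − (2 × 10⁻⁴/7.9 × 10⁻⁴)·(-5.3) = 40.4418 psu.
Increase required: 40.4418 − 40.20 = 0.2418 psu.

40.44 psu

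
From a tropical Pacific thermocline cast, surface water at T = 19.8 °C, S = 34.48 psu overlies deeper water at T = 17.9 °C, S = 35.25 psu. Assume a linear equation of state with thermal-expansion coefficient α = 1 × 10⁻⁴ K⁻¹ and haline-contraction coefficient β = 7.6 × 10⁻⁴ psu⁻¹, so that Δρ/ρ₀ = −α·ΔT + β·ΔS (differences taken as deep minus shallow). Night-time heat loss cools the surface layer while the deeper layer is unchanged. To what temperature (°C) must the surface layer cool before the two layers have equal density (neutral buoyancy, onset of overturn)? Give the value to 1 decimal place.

Neutral buoyancy requires Δρ = 0, i.e. −α(T_deep − T_surf′) + β(S_deep − S_surf) = 0.
T_surf′ = T_deep − (β/α)·ΔS = 17.9 − (7.6 × 10⁻⁴/1 × 10⁻⁴)·(+0.77) = 12.048 °C.
Cooling required: 19.8 − (12.048) = 7.752 °C.

12.0 °C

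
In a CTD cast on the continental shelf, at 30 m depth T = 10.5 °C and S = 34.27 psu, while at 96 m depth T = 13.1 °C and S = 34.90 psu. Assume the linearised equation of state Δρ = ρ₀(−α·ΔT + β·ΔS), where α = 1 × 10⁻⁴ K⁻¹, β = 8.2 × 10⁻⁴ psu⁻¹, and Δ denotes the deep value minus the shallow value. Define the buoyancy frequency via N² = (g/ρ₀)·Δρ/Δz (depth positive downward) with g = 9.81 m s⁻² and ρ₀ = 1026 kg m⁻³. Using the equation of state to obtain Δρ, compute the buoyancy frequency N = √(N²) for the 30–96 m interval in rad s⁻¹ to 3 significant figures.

6.18 × 10⁻³ rad s⁻¹

ΔT = +2.6 K, ΔS = +0.63 psu (deep − shallow).
Δρ/ρ₀ = −αΔT + βΔS = -2.60 × 10⁻⁴ + 5.166 × 10⁻⁴ = 2.566 × 10⁻⁴, so Δρ ≈ 0.2633 kg m⁻³.
N² = (g/ρ₀)·Δρ/Δz = g·(Δρ/ρ₀)/Δz = 9.81 × 2.566 × 10⁻⁴ / 66 = 3.8140 × 10⁻⁵ s⁻².
N = √(3.8140 × 10⁻⁵) = 6.1758 × 10⁻³ rad s⁻¹ ≈ 6.18 × 10⁻³ rad s⁻¹.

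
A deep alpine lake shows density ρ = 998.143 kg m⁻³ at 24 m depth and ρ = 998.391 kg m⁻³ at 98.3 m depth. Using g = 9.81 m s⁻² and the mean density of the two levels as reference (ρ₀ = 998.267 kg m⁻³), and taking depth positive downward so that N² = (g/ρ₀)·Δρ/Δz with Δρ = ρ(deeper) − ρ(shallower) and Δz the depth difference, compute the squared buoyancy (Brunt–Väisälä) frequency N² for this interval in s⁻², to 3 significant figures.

Δρ = 998.391 − 998.143 = 0.248 kg m⁻³ over Δz = 98.3 − 24 = 74.3 m.
N² = (9.81/998.267) × (0.248/74.3) = 3.2801 × 10⁻⁵ s⁻² ≈ 3.28 × 10⁻⁵ s⁻².

3.28 × 10⁻⁵ s⁻²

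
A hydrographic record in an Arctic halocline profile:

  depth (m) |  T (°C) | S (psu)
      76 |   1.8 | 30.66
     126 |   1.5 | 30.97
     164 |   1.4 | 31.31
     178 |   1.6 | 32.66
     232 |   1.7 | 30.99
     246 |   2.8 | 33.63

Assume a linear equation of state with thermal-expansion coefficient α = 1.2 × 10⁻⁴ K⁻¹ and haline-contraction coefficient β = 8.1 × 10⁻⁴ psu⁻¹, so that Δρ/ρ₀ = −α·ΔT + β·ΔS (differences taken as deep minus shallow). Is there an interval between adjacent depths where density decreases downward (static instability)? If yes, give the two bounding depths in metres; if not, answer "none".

178–232 m

Evaluate Δρ/ρ₀ = −αΔT + βΔS across each adjacent pair:
  76–126 m: −αΔT+βΔS = −(1.2 × 10⁻⁴)(-0.3)+(8.1 × 10⁻⁴)(+0.31) = 2.9 × 10⁻⁴ → stable
  126–164 m: −αΔT+βΔS = −(1.2 × 10⁻⁴)(-0.1)+(8.1 × 10⁻⁴)(+0.34) = 2.9 × 10⁻⁴ → stable
  164–178 m: −αΔT+βΔS = −(1.2 × 10⁻⁴)(+0.2)+(8.1 × 10⁻⁴)(+1.35) = 1.1 × 10⁻³ → stable
  178–232 m: −αΔT+βΔS = −(1.2 × 10⁻⁴)(+0.1)+(8.1 × 10⁻⁴)(-1.67) = -1.4 × 10⁻³ → UNSTABLE
  232–246 m: −αΔT+βΔS = −(1.2 × 10⁻⁴)(+1.1)+(8.1 × 10⁻⁴)(+2.64) = 2.0 × 10⁻³ → stable
The 178–232 m interval has Δρ < 0: lighter water underlies denser water.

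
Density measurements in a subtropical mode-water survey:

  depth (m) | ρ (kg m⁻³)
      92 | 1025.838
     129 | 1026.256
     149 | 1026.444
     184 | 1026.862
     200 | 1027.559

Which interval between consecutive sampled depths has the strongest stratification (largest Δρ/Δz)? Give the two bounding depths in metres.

Compute the density gradient over each adjacent pair:
  92–129 m: Δρ/Δz = 0.418/37 = 0.011 kg m⁻⁴
  129–149 m: Δρ/Δz = 0.188/20 = 9.4 × 10⁻³ kg m⁻⁴
  149–184 m: Δρ/Δz = 0.418/35 = 0.012 kg m⁻⁴
  184–200 m: Δρ/Δz = 0.697/16 = 0.044 kg m⁻⁴
The largest gradient is in the 184–200 m interval — the pycnocline.

184–200 m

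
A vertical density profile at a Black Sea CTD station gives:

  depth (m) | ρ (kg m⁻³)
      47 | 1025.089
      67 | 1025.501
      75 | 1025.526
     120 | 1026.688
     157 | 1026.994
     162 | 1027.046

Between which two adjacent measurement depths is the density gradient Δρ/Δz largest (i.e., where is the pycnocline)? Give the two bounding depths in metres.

75–120 m

Compute the density gradient over each adjacent pair:
  47–67 m: Δρ/Δz = 0.412/20 = 0.021 kg m⁻⁴
  67–75 m: Δρ/Δz = 0.025/8 = 3.1 × 10⁻³ kg m⁻⁴
  75–120 m: Δρ/Δz = 1.162/45 = 0.026 kg m⁻⁴
  120–157 m: Δρ/Δz = 0.306/37 = 8.3 × 10⁻³ kg m⁻⁴
  157–162 m: Δρ/Δz = 0.052/5 = 0.010 kg m⁻⁴
The largest gradient is in the 75–120 m interval — the pycnocline.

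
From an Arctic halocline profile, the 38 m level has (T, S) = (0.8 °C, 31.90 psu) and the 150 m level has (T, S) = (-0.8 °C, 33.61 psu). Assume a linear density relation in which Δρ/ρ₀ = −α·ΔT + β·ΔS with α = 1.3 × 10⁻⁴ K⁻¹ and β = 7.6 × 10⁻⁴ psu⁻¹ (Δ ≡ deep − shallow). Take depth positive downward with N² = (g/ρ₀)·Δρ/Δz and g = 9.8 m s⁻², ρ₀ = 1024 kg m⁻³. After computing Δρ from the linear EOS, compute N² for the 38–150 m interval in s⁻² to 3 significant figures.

ΔT = -1.6 K, ΔS = +1.71 psu (deep − shallow).
Δρ/ρ₀ = −αΔT + βΔS = 2.08 × 10⁻⁴ + 1.2996 × 10⁻³ = 1.5076 × 10⁻³, so Δρ ≈ 1.544 kg m⁻³.
N² = (g/ρ₀)·Δρ/Δz = g·(Δρ/ρ₀)/Δz = 9.8 × 1.5076 × 10⁻³ / 112 = 1.3192 × 10⁻⁴ s⁻² ≈ 1.32 × 10⁻⁴ s⁻².

1.32 × 10⁻⁴ s⁻²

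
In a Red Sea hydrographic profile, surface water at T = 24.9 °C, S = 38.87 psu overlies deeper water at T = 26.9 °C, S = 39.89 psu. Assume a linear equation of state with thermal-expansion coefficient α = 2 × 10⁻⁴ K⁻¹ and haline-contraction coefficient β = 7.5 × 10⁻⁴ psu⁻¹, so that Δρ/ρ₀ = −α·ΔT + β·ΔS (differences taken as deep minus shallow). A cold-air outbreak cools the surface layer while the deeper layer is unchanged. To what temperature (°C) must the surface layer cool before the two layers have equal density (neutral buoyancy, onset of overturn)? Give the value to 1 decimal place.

23.1 °C

Neutral buoyancy requires Δρ = 0, i.e. −α(T_deep − T_surf′) + β(S_deep − S_surf) = 0.
T_surf′ = T_deep − (β/α)·ΔS = 26.9 − (7.5 × 10⁻⁴/2 × 10⁻⁴)·(+1.02) = 23.075 °C.
Cooling required: 24.9 − (23.075) = 1.825 °C.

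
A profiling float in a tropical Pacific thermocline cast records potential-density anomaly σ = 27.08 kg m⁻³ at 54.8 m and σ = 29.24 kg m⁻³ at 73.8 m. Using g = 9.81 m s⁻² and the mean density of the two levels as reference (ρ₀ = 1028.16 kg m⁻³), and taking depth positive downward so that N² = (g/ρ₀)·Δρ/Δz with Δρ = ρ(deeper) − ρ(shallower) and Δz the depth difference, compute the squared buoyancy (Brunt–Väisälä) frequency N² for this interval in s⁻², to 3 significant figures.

1.08 × 10⁻³ s⁻²

Δρ = 1029.24 − 1027.08 = 2.16 kg m⁻³ over Δz = 73.8 − 54.8 = 19 m.
N² = (9.81/1028.16) × (2.16/19) = 1.0847 × 10⁻³ s⁻² ≈ 1.08 × 10⁻³ s⁻².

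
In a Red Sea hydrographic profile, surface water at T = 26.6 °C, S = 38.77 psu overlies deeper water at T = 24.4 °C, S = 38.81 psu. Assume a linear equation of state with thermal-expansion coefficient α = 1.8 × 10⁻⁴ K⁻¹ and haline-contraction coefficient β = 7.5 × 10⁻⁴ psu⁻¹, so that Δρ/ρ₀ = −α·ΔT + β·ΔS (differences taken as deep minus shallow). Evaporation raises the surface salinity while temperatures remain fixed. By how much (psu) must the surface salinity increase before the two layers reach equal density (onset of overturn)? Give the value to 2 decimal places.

Neutral buoyancy requires −α(T_deep − T_surf) + β(S_deep − S_surf′) = 0.
S_surf′ = S_deep − (α/β)·ΔT = 38.81 − (1.8 × 10⁻⁴/7.5 × 10⁻⁴)·(-2.2) = 39.3380 psu.
Increase required: 39.3380 − 38.77 = 0.5680 psu.

0.57 psu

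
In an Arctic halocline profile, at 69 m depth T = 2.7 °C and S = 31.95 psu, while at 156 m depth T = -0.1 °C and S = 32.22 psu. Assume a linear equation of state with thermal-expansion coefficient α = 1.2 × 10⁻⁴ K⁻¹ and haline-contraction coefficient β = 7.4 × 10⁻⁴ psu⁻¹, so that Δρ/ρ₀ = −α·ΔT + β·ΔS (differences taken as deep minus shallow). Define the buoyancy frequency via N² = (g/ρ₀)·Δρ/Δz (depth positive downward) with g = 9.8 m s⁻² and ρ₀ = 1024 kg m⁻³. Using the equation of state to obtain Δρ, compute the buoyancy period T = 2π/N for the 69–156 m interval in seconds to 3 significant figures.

809 s

ΔT = -2.8 K, ΔS = +0.27 psu (deep − shallow).
Δρ/ρ₀ = −αΔT + βΔS = 3.36 × 10⁻⁴ + 1.998 × 10⁻⁴ = 5.358 × 10⁻⁴, so Δρ ≈ 0.5487 kg m⁻³.
N² = (g/ρ₀)·Δρ/Δz = g·(Δρ/ρ₀)/Δz = 9.8 × 5.358 × 10⁻⁴ / 87 = 6.0354 × 10⁻⁵ s⁻².
N = √(6.0354 × 10⁻⁵) = 7.7688 × 10⁻³ rad s⁻¹ → T = 2π/N = 808.77 s ≈ 809 s.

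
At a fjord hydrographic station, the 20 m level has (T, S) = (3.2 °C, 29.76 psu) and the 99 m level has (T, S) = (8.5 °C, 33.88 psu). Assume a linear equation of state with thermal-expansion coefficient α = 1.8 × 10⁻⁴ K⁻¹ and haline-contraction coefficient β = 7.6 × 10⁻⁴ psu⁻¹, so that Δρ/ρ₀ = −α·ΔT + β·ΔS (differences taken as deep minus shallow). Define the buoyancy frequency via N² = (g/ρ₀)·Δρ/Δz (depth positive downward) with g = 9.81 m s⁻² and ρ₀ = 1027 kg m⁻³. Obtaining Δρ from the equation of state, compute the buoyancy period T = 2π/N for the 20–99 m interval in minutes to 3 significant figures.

ΔT = +5.3 K, ΔS = +4.12 psu (deep − shallow).
Δρ/ρ₀ = −αΔT + βΔS = -9.54 × 10⁻⁴ + 3.1312 × 10⁻³ = 2.1772 × 10⁻³, so Δρ ≈ 2.236 kg m⁻³.
N² = (g/ρ₀)·Δρ/Δz = g·(Δρ/ρ₀)/Δz = 9.81 × 2.1772 × 10⁻³ / 79 = 2.7036 × 10⁻⁴ s⁻².
N = √(2.7036 × 10⁻⁴) = 0.016443 rad s⁻¹ → T = 2π/N = 382.12 s = 6.3687 min ≈ 6.37 min.

6.37 min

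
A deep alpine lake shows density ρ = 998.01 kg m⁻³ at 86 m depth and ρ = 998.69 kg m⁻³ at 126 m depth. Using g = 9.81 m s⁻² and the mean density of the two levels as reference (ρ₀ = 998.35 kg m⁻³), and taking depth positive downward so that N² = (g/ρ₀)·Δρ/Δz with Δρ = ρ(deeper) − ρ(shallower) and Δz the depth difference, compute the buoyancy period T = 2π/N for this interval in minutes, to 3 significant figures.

Δρ = 998.69 − 998.01 = 0.68 kg m⁻³ over Δz = 126 − 86 = 40 m.
N² = (9.81/998.35) × (0.68/40) = 1.6705 × 10⁻⁴ s⁻².
N = √(1.6705 × 10⁻⁴) = 0.012925 rad s⁻¹, so T = 2π/N = 486.13 s = 8.1022 min ≈ 8.10 min.

8.10 min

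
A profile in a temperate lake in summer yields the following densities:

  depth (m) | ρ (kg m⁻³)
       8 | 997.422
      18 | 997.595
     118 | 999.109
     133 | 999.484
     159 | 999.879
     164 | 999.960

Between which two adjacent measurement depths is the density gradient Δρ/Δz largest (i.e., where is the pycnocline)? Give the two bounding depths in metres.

118–133 m

Compute the density gradient over each adjacent pair:
  8–18 m: Δρ/Δz = 0.173/10 = 0.017 kg m⁻⁴
  18–118 m: Δρ/Δz = 1.514/100 = 0.015 kg m⁻⁴
  118–133 m: Δρ/Δz = 0.375/15 = 0.025 kg m⁻⁴
  133–159 m: Δρ/Δz = 0.395/26 = 0.015 kg m⁻⁴
  159–164 m: Δρ/Δz = 0.081/5 = 0.016 kg m⁻⁴
The largest gradient is in the 118–133 m interval — the pycnocline.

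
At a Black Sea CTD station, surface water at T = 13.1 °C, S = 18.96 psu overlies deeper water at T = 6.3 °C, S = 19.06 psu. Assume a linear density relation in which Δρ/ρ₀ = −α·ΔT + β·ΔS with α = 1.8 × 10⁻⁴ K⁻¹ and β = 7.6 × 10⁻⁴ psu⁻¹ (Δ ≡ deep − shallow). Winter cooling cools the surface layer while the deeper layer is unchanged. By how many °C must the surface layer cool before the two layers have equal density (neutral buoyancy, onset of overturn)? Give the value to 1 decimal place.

7.2 °C

Neutral buoyancy requires Δρ = 0, i.e. −α(T_deep − T_surf′) + β(S_deep − S_surf) = 0.
T_surf′ = T_deep − (β/α)·ΔS = 6.3 − (7.6 × 10⁻⁴/1.8 × 10⁻⁴)·(+0.10) = 5.878 °C.
Cooling required: 13.1 − (5.878) = 7.222 °C.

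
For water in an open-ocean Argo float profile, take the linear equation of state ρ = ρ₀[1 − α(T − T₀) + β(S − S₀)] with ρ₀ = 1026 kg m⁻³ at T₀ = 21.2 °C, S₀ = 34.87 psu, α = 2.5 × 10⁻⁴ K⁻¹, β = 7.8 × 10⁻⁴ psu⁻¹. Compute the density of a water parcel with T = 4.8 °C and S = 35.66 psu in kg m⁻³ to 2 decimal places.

T − T₀ = -16.4 K, S − S₀ = +0.79 psu.
Bracket = 1 − α·(-16.4) + β·(+0.79) = 1 + (4.7162 × 10⁻³) = 1.0047162.
ρ = 1026 × 1.0047162 = 1030.84 kg m⁻³.

1030.84 kg m⁻³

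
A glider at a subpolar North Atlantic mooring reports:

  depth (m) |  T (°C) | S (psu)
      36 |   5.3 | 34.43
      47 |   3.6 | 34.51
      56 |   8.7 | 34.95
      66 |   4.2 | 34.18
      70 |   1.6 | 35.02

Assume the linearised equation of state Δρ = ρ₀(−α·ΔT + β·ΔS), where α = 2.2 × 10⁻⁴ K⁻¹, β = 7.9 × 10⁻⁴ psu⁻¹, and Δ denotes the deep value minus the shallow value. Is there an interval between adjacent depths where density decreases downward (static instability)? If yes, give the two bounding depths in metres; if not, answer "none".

47–56 m

Evaluate Δρ/ρ₀ = −αΔT + βΔS across each adjacent pair:
  36–47 m: −αΔT+βΔS = −(2.2 × 10⁻⁴)(-1.7)+(7.9 × 10⁻⁴)(+0.08) = 4.4 × 10⁻⁴ → stable
  47–56 m: −αΔT+βΔS = −(2.2 × 10⁻⁴)(+5.1)+(7.9 × 10⁻⁴)(+0.44) = -7.7 × 10⁻⁴ → UNSTABLE
  56–66 m: −αΔT+βΔS = −(2.2 × 10⁻⁴)(-4.5)+(7.9 × 10⁻⁴)(-0.77) = 3.8 × 10⁻⁴ → stable
  66–70 m: −αΔT+βΔS = −(2.2 × 10⁻⁴)(-2.6)+(7.9 × 10⁻⁴)(+0.84) = 1.2 × 10⁻³ → stable
The 47–56 m interval has Δρ < 0: lighter water underlies denser water.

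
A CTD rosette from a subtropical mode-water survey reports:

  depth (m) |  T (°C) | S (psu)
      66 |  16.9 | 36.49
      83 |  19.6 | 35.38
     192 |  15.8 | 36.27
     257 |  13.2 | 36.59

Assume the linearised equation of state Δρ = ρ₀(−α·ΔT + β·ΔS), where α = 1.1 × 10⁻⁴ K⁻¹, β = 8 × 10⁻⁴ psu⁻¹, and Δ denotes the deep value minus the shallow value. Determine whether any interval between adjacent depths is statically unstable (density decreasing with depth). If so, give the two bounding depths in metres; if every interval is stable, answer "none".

66–83 m

Evaluate Δρ/ρ₀ = −αΔT + βΔS across each adjacent pair:
  66–83 m: −αΔT+βΔS = −(1.1 × 10⁻⁴)(+2.7)+(8 × 10⁻⁴)(-1.11) = -1.2 × 10⁻³ → UNSTABLE
  83–192 m: −αΔT+βΔS = −(1.1 × 10⁻⁴)(-3.8)+(8 × 10⁻⁴)(+0.89) = 1.1 × 10⁻³ → stable
  192–257 m: −αΔT+βΔS = −(1.1 × 10⁻⁴)(-2.6)+(8 × 10⁻⁴)(+0.32) = 5.4 × 10⁻⁴ → stable
The 66–83 m interval has Δρ < 0: lighter water underlies denser water.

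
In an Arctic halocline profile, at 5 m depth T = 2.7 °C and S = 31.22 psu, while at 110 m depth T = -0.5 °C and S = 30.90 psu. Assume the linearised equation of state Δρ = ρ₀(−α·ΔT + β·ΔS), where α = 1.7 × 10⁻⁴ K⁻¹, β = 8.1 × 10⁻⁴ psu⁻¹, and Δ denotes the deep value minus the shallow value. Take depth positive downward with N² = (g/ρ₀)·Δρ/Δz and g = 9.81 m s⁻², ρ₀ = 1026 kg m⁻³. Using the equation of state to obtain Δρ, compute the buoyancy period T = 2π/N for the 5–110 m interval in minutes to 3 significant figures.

ΔT = -3.2 K, ΔS = -0.32 psu (deep − shallow).
Δρ/ρ₀ = −αΔT + βΔS = 5.44 × 10⁻⁴ − 2.592 × 10⁻⁴ = 2.848 × 10⁻⁴, so Δρ ≈ 0.2922 kg m⁻³.
N² = (g/ρ₀)·Δρ/Δz = g·(Δρ/ρ₀)/Δz = 9.81 × 2.848 × 10⁻⁴ / 105 = 2.6608 × 10⁻⁵ s⁻².
N = √(2.6608 × 10⁻⁵) = 5.1583 × 10⁻³ rad s⁻¹ → T = 2π/N = 1.2181 × 10³ s = 20.302 min ≈ 20.3 min.

20.3 min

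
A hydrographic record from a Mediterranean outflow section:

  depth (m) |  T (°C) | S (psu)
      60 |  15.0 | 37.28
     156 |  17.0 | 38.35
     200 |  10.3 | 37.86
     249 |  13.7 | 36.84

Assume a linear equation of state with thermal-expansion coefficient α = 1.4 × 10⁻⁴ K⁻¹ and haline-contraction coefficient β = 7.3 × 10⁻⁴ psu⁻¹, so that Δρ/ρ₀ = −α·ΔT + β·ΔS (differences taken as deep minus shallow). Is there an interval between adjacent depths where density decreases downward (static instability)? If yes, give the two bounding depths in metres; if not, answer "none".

Evaluate Δρ/ρ₀ = −αΔT + βΔS across each adjacent pair:
  60–156 m: −αΔT+βΔS = −(1.4 × 10⁻⁴)(+2.0)+(7.3 × 10⁻⁴)(+1.07) = 5.0 × 10⁻⁴ → stable
  156–200 m: −αΔT+βΔS = −(1.4 × 10⁻⁴)(-6.7)+(7.3 × 10⁻⁴)(-0.49) = 5.8 × 10⁻⁴ → stable
  200–249 m: −αΔT+βΔS = −(1.4 × 10⁻⁴)(+3.4)+(7.3 × 10⁻⁴)(-1.02) = -1.2 × 10⁻³ → UNSTABLE
The 200–249 m interval has Δρ < 0: lighter water underlies denser water.

200–249 m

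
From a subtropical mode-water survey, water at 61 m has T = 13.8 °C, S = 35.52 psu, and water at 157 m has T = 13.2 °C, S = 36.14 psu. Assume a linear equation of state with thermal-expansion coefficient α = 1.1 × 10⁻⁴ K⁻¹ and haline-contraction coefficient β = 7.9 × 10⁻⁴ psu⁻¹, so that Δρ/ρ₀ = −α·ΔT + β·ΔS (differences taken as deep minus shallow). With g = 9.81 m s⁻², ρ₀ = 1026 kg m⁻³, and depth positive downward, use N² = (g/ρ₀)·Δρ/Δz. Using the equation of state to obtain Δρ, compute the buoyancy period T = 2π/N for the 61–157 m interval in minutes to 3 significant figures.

13.9 min

ΔT = -0.6 K, ΔS = +0.62 psu (deep − shallow).
Δρ/ρ₀ = −αΔT + βΔS = 6.60 × 10⁻⁵ + 4.898 × 10⁻⁴ = 5.558 × 10⁻⁴, so Δρ ≈ 0.5703 kg m⁻³.
N² = (g/ρ₀)·Δρ/Δz = g·(Δρ/ρ₀)/Δz = 9.81 × 5.558 × 10⁻⁴ / 96 = 5.6796 × 10⁻⁵ s⁻².
N = √(5.6796 × 10⁻⁵) = 7.5363 × 10⁻³ rad s⁻¹ → T = 2π/N = 833.72 s = 13.895 min ≈ 13.9 min.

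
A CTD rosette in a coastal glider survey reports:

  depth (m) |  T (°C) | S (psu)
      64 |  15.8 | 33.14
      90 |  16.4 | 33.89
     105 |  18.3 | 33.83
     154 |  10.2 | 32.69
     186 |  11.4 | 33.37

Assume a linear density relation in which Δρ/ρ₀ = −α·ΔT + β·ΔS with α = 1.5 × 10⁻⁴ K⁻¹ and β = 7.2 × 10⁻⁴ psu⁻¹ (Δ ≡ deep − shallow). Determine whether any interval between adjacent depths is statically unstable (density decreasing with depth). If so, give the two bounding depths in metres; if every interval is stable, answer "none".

Evaluate Δρ/ρ₀ = −αΔT + βΔS across each adjacent pair:
  64–90 m: −αΔT+βΔS = −(1.5 × 10⁻⁴)(+0.6)+(7.2 × 10⁻⁴)(+0.75) = 4.5 × 10⁻⁴ → stable
  90–105 m: −αΔT+βΔS = −(1.5 × 10⁻⁴)(+1.9)+(7.2 × 10⁻⁴)(-0.06) = -3.3 × 10⁻⁴ → UNSTABLE
  105–154 m: −αΔT+βΔS = −(1.5 × 10⁻⁴)(-8.1)+(7.2 × 10⁻⁴)(-1.14) = 3.9 × 10⁻⁴ → stable
  154–186 m: −αΔT+βΔS = −(1.5 × 10⁻⁴)(+1.2)+(7.2 × 10⁻⁴)(+0.68) = 3.1 × 10⁻⁴ → stable
The 90–105 m interval has Δρ < 0: lighter water underlies denser water.

90–105 m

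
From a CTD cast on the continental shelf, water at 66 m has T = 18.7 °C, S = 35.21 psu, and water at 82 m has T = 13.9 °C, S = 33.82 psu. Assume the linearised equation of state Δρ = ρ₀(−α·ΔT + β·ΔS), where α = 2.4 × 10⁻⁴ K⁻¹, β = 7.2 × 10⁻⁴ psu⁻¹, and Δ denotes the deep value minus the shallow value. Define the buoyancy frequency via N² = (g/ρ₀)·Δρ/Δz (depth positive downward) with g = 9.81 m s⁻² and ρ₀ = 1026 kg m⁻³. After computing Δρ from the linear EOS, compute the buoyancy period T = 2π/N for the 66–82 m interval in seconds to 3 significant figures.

653 s

ΔT = -4.8 K, ΔS = -1.39 psu (deep − shallow).
Δρ/ρ₀ = −αΔT + βΔS = 1.152 × 10⁻³ − 1.0008 × 10⁻³ = 1.512 × 10⁻⁴, so Δρ ≈ 0.1551 kg m⁻³.
N² = (g/ρ₀)·Δρ/Δz = g·(Δρ/ρ₀)/Δz = 9.81 × 1.512 × 10⁻⁴ / 16 = 9.2704 × 10⁻⁵ s⁻².
N = √(9.2704 × 10⁻⁵) = 9.6283 × 10⁻³ rad s⁻¹ → T = 2π/N = 652.57 s ≈ 653 s.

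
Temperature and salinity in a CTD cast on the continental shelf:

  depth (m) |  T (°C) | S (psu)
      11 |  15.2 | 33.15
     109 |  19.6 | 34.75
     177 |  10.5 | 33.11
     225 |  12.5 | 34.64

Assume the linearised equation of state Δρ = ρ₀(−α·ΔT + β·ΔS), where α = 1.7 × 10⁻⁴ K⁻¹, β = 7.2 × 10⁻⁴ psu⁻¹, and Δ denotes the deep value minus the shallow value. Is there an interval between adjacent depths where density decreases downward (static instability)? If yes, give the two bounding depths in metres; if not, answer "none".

Evaluate Δρ/ρ₀ = −αΔT + βΔS across each adjacent pair:
  11–109 m: −αΔT+βΔS = −(1.7 × 10⁻⁴)(+4.4)+(7.2 × 10⁻⁴)(+1.60) = 4.0 × 10⁻⁴ → stable
  109–177 m: −αΔT+βΔS = −(1.7 × 10⁻⁴)(-9.1)+(7.2 × 10⁻⁴)(-1.64) = 3.7 × 10⁻⁴ → stable
  177–225 m: −αΔT+βΔS = −(1.7 × 10⁻⁴)(+2.0)+(7.2 × 10⁻⁴)(+1.53) = 7.6 × 10⁻⁴ → stable
Every interval has Δρ > 0: the column is stably stratified throughout.

none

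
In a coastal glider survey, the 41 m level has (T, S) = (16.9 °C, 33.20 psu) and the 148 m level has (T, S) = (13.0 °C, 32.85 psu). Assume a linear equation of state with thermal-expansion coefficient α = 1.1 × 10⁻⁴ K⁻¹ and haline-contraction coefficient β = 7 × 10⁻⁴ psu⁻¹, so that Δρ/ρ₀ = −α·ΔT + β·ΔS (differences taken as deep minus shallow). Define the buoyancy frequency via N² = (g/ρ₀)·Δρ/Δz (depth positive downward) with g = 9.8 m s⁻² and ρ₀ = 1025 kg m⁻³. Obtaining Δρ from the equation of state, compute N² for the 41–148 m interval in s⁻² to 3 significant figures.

1.69 × 10⁻⁵ s⁻²

ΔT = -3.9 K, ΔS = -0.35 psu (deep − shallow).
Δρ/ρ₀ = −αΔT + βΔS = 4.29 × 10⁻⁴ − 2.45 × 10⁻⁴ = 1.84 × 10⁻⁴, so Δρ ≈ 0.1886 kg m⁻³.
N² = (g/ρ₀)·Δρ/Δz = g·(Δρ/ρ₀)/Δz = 9.8 × 1.84 × 10⁻⁴ / 107 = 1.6852 × 10⁻⁵ s⁻² ≈ 1.69 × 10⁻⁵ s⁻².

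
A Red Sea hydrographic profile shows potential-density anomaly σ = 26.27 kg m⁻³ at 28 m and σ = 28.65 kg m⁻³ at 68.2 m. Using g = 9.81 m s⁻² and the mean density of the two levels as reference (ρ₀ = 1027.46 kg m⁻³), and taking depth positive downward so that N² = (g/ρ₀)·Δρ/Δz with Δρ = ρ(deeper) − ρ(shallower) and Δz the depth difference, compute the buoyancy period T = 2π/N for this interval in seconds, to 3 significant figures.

264 s

Δρ = 1028.65 − 1026.27 = 2.38 kg m⁻³ over Δz = 68.2 − 28 = 40.2 m.
N² = (9.81/1027.46) × (2.38/40.2) = 5.6527 × 10⁻⁴ s⁻².
N = √(5.6527 × 10⁻⁴) = 0.023775 rad s⁻¹, so T = 2π/N = 264.28 s ≈ 264 s.
N² > 0, so the interval is statically stable.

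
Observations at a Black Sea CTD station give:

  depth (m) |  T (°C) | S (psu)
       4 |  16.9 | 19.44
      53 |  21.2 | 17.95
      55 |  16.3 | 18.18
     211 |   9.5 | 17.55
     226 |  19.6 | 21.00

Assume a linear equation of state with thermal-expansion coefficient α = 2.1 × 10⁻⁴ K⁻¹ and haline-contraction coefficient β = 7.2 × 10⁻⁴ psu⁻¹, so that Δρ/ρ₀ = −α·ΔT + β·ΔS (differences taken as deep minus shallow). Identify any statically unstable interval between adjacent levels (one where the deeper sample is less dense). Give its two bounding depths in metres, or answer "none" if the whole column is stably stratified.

Evaluate Δρ/ρ₀ = −αΔT + βΔS across each adjacent pair:
  4–53 m: −αΔT+βΔS = −(2.1 × 10⁻⁴)(+4.3)+(7.2 × 10⁻⁴)(-1.49) = -2.0 × 10⁻³ → UNSTABLE
  53–55 m: −αΔT+βΔS = −(2.1 × 10⁻⁴)(-4.9)+(7.2 × 10⁻⁴)(+0.23) = 1.2 × 10⁻³ → stable
  55–211 m: −αΔT+βΔS = −(2.1 × 10⁻⁴)(-6.8)+(7.2 × 10⁻⁴)(-0.63) = 9.7 × 10⁻⁴ → stable
  211–226 m: −αΔT+βΔS = −(2.1 × 10⁻⁴)(+10.1)+(7.2 × 10⁻⁴)(+3.45) = 3.6 × 10⁻⁴ → stable
The 4–53 m interval has Δρ < 0: lighter water underlies denser water.

4–53 m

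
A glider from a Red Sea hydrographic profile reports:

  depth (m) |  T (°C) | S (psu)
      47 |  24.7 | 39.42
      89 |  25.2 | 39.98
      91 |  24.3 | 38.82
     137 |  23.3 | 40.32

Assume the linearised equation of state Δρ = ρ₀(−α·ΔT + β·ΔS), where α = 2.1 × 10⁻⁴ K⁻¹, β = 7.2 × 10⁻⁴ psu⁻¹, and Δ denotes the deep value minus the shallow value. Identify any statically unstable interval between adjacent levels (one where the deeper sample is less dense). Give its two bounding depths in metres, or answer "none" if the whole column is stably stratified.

Evaluate Δρ/ρ₀ = −αΔT + βΔS across each adjacent pair:
  47–89 m: −αΔT+βΔS = −(2.1 × 10⁻⁴)(+0.5)+(7.2 × 10⁻⁴)(+0.56) = 3.0 × 10⁻⁴ → stable
  89–91 m: −αΔT+βΔS = −(2.1 × 10⁻⁴)(-0.9)+(7.2 × 10⁻⁴)(-1.16) = -6.5 × 10⁻⁴ → UNSTABLE
  91–137 m: −αΔT+βΔS = −(2.1 × 10⁻⁴)(-1.0)+(7.2 × 10⁻⁴)(+1.50) = 1.3 × 10⁻³ → stable
The 89–91 m interval has Δρ < 0: lighter water underlies denser water.

89–91 m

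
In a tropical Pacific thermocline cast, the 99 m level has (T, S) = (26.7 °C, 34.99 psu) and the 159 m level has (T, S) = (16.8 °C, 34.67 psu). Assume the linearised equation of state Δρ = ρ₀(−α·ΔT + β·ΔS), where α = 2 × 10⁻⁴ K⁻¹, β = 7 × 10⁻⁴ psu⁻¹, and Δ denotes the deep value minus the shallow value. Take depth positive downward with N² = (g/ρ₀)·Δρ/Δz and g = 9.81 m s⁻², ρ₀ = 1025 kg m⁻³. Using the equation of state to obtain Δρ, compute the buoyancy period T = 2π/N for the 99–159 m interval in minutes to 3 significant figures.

6.18 min

ΔT = -9.9 K, ΔS = -0.32 psu (deep − shallow).
Δρ/ρ₀ = −αΔT + βΔS = 1.98 × 10⁻³ − 2.24 × 10⁻⁴ = 1.756 × 10⁻³, so Δρ ≈ 1.800 kg m⁻³.
N² = (g/ρ₀)·Δρ/Δz = g·(Δρ/ρ₀)/Δz = 9.81 × 1.756 × 10⁻³ / 60 = 2.8711 × 10⁻⁴ s⁻².
N = √(2.8711 × 10⁻⁴) = 0.016944 rad s⁻¹ → T = 2π/N = 370.82 s = 6.1803 min ≈ 6.18 min.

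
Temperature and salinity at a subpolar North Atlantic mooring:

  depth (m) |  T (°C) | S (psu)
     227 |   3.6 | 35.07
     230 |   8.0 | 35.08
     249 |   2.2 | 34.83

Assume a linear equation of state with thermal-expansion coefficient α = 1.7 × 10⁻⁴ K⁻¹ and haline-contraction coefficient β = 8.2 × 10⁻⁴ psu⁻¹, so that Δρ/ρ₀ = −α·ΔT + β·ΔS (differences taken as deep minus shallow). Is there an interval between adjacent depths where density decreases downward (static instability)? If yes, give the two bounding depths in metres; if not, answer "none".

227–230 m

Evaluate Δρ/ρ₀ = −αΔT + βΔS across each adjacent pair:
  227–230 m: −αΔT+βΔS = −(1.7 × 10⁻⁴)(+4.4)+(8.2 × 10⁻⁴)(+0.01) = -7.4 × 10⁻⁴ → UNSTABLE
  230–249 m: −αΔT+βΔS = −(1.7 × 10⁻⁴)(-5.8)+(8.2 × 10⁻⁴)(-0.25) = 7.8 × 10⁻⁴ → stable
The 227–230 m interval has Δρ < 0: lighter water underlies denser water.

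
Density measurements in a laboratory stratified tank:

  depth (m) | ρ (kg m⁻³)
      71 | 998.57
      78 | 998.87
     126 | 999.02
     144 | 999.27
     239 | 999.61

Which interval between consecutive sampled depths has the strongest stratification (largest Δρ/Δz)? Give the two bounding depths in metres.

Compute the density gradient over each adjacent pair:
  71–78 m: Δρ/Δz = 0.30/7 = 0.043 kg m⁻⁴
  78–126 m: Δρ/Δz = 0.15/48 = 3.1 × 10⁻³ kg m⁻⁴
  126–144 m: Δρ/Δz = 0.25/18 = 0.014 kg m⁻⁴
  144–239 m: Δρ/Δz = 0.34/95 = 3.6 × 10⁻³ kg m⁻⁴
The largest gradient is in the 71–78 m interval — the pycnocline.

71–78 m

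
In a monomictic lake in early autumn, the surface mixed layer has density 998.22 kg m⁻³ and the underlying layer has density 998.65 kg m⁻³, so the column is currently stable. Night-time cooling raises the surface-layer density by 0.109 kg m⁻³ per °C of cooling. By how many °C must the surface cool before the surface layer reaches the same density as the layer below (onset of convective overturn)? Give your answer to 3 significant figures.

Density deficit of the surface layer: 998.65 − 998.22 = 0.43 kg m⁻³.
Required change = 0.43 / 0.109 = 3.94 °C.

3.94 °C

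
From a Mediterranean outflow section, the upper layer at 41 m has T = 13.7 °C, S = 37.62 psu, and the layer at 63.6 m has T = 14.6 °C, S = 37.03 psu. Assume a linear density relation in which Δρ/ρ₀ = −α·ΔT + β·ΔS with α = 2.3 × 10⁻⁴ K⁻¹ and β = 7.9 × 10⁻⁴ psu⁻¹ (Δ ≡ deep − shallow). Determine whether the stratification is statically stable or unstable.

ΔT = 14.6 − 13.7 = +0.9 K and ΔS = 37.03 − 37.62 = -0.59 psu (deep − shallow).
−αΔT = -2.07 × 10⁻⁴; βΔS = -4.661 × 10⁻⁴; sum Δρ/ρ₀ = -6.731 × 10⁻⁴.
Δρ/ρ₀ < 0, so Δρ < 0: deeper water is lighter → statically unstable; the column would overturn.

unstable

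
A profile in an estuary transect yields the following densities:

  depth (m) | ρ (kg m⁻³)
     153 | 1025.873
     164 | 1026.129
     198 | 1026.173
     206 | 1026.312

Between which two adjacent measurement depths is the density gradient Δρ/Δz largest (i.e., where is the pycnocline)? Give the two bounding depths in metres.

153–164 m

Compute the density gradient over each adjacent pair:
  153–164 m: Δρ/Δz = 0.256/11 = 0.023 kg m⁻⁴
  164–198 m: Δρ/Δz = 0.044/34 = 1.3 × 10⁻³ kg m⁻⁴
  198–206 m: Δρ/Δz = 0.139/8 = 0.017 kg m⁻⁴
The largest gradient is in the 153–164 m interval — the pycnocline.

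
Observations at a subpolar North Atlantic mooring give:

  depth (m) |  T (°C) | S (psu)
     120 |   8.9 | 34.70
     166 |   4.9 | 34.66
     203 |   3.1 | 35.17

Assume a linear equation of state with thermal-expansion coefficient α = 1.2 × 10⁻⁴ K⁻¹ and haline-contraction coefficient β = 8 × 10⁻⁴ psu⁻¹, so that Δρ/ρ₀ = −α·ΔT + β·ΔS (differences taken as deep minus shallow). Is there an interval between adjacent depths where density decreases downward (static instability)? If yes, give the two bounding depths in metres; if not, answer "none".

none

Evaluate Δρ/ρ₀ = −αΔT + βΔS across each adjacent pair:
  120–166 m: −αΔT+βΔS = −(1.2 × 10⁻⁴)(-4.0)+(8 × 10⁻⁴)(-0.04) = 4.5 × 10⁻⁴ → stable
  166–203 m: −αΔT+βΔS = −(1.2 × 10⁻⁴)(-1.8)+(8 × 10⁻⁴)(+0.51) = 6.2 × 10⁻⁴ → stable
Every interval has Δρ > 0: the column is stably stratified throughout.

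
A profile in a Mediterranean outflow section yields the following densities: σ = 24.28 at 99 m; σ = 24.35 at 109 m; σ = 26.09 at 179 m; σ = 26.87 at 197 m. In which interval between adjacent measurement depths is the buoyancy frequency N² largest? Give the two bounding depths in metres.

179–197 m

Compute the density gradient over each adjacent pair:
  99–109 m: Δρ/Δz = 0.07/10 = 7.0 × 10⁻³ kg m⁻⁴
  109–179 m: Δρ/Δz = 1.74/70 = 0.025 kg m⁻⁴
  179–197 m: Δρ/Δz = 0.78/18 = 0.043 kg m⁻⁴
The largest gradient is in the 179–197 m interval — the pycnocline.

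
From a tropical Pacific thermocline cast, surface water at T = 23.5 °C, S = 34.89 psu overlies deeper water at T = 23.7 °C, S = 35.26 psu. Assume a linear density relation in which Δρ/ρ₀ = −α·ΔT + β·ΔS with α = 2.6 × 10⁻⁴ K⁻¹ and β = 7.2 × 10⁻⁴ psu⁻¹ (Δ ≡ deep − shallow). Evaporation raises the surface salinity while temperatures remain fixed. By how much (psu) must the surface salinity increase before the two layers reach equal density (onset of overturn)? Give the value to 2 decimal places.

0.30 psu

Neutral buoyancy requires −α(T_deep − T_surf) + β(S_deep − S_surf′) = 0.
S_surf′ = S_deep − (α/β)·ΔT = 35.26 − (2.6 × 10⁻⁴/7.2 × 10⁻⁴)·(+0.2) = 35.1878 psu.
Increase required: 35.1878 − 34.89 = 0.2978 psu.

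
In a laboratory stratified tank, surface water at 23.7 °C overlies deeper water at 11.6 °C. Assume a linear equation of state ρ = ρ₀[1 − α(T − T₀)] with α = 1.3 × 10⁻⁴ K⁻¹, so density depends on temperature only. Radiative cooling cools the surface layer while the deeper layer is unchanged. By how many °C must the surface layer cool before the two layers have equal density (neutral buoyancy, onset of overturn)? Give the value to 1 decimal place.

12.1 °C

With temperature the only control, equal density requires T_surf′ = T_deep.
T_surf′ = 11.6 °C.
Cooling required: 23.7 − 11.6 = 12.1 °C.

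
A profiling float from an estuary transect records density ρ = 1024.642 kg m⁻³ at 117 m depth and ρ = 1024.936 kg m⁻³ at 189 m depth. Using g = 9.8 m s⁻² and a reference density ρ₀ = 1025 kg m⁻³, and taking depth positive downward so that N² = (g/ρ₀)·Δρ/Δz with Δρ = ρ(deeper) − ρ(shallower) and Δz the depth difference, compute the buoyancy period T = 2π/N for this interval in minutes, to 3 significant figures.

16.8 min

Δρ = 1024.936 − 1024.642 = 0.294 kg m⁻³ over Δz = 189 − 117 = 72 m.
N² = (9.8/1025) × (0.294/72) = 3.9041 × 10⁻⁵ s⁻².
N = √(3.9041 × 10⁻⁵) = 6.2483 × 10⁻³ rad s⁻¹, so T = 2π/N = 1.0056 × 10³ s = 16.760 min ≈ 16.8 min.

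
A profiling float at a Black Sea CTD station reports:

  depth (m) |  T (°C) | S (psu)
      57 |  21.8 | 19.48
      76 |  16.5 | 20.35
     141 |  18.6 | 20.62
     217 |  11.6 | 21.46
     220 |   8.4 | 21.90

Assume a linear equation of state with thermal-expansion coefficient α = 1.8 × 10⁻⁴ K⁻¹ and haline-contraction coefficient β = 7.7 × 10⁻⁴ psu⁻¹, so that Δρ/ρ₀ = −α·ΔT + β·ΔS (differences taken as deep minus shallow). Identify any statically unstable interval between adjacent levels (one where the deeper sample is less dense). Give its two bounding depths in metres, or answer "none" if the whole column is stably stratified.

76–141 m

Evaluate Δρ/ρ₀ = −αΔT + βΔS across each adjacent pair:
  57–76 m: −αΔT+βΔS = −(1.8 × 10⁻⁴)(-5.3)+(7.7 × 10⁻⁴)(+0.87) = 1.6 × 10⁻³ → stable
  76–141 m: −αΔT+βΔS = −(1.8 × 10⁻⁴)(+2.1)+(7.7 × 10⁻⁴)(+0.27) = -1.7 × 10⁻⁴ → UNSTABLE
  141–217 m: −αΔT+βΔS = −(1.8 × 10⁻⁴)(-7.0)+(7.7 × 10⁻⁴)(+0.84) = 1.9 × 10⁻³ → stable
  217–220 m: −αΔT+βΔS = −(1.8 × 10⁻⁴)(-3.2)+(7.7 × 10⁻⁴)(+0.44) = 9.1 × 10⁻⁴ → stable
The 76–141 m interval has Δρ < 0: lighter water underlies denser water.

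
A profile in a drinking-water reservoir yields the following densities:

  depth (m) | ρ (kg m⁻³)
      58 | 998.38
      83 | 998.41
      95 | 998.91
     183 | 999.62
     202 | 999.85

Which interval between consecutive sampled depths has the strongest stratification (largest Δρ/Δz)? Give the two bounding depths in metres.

Compute the density gradient over each adjacent pair:
  58–83 m: Δρ/Δz = 0.03/25 = 1.2 × 10⁻³ kg m⁻⁴
  83–95 m: Δρ/Δz = 0.50/12 = 0.042 kg m⁻⁴
  95–183 m: Δρ/Δz = 0.71/88 = 8.1 × 10⁻³ kg m⁻⁴
  183–202 m: Δρ/Δz = 0.23/19 = 0.012 kg m⁻⁴
The largest gradient is in the 83–95 m interval — the pycnocline.

83–95 m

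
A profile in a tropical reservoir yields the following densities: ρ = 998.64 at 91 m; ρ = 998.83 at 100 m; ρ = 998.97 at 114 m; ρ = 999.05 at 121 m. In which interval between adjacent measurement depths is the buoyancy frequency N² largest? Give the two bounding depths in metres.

Compute the density gradient over each adjacent pair:
  91–100 m: Δρ/Δz = 0.19/9 = 0.021 kg m⁻⁴
  100–114 m: Δρ/Δz = 0.14/14 = 0.010 kg m⁻⁴
  114–121 m: Δρ/Δz = 0.08/7 = 0.011 kg m⁻⁴
The largest gradient is in the 91–100 m interval — the pycnocline.

91–100 m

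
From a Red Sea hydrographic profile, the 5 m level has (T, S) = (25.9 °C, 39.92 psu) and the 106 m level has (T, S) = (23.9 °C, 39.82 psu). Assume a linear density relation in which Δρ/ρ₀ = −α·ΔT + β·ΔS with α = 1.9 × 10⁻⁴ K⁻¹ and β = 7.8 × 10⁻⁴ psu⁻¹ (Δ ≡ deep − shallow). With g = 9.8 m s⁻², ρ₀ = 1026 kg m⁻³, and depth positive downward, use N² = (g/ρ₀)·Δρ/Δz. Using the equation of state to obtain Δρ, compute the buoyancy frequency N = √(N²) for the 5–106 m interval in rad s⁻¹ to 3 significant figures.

ΔT = -2.0 K, ΔS = -0.10 psu (deep − shallow).
Δρ/ρ₀ = −αΔT + βΔS = 3.80 × 10⁻⁴ − 7.80 × 10⁻⁵ = 3.02 × 10⁻⁴, so Δρ ≈ 0.3099 kg m⁻³.
N² = (g/ρ₀)·Δρ/Δz = g·(Δρ/ρ₀)/Δz = 9.8 × 3.02 × 10⁻⁴ / 101 = 2.9303 × 10⁻⁵ s⁻².
N = √(2.9303 × 10⁻⁵) = 5.4132 × 10⁻³ rad s⁻¹ ≈ 5.41 × 10⁻³ rad s⁻¹.

5.41 × 10⁻³ rad s⁻¹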